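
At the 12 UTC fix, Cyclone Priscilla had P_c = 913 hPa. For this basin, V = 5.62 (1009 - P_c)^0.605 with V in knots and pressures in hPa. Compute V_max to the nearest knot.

89 kt

ΔP = 1009 − 913 = 96 hPa.
96^0.605 ≈ 15.822.
V ≈ 5.62 × 15.822 ≈ 88.9 kt.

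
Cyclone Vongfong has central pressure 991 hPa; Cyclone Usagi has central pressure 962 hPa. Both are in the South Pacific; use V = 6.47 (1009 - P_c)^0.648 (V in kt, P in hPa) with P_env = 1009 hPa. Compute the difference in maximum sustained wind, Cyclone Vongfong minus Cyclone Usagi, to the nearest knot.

Cyclone Vongfong: ΔP = 18; V ≈ 6.47 × 18^0.648 ≈ 42.10 kt.
Cyclone Usagi: ΔP = 47; V ≈ 6.47 × 47^0.648 ≈ 78.42 kt.
Difference ≈ 42.10 − 78.42 = -36.32 → -36 kt.

-36 kt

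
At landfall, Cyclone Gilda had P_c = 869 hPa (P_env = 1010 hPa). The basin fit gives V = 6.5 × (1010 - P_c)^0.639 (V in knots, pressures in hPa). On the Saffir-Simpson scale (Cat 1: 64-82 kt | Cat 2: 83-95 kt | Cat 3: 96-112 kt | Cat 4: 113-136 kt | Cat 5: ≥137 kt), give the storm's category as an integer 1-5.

ΔP = 1010 − 869 = 141 hPa.
V ≈ 6.5 × 141^0.639 = 6.5 × 23.62 ≈ 154 kt.
154 kt falls in the Category 5 band.

5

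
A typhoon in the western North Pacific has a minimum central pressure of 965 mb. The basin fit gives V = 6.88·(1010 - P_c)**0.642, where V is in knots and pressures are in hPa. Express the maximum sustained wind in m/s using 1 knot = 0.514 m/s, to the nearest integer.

41 m/s

ΔP = 1010 − 965 = 45 mb.
V ≈ 6.88 × 45^0.642 = 6.88 × 11.518 ≈ 79.241 kt.
79.241 × 0.514 ≈ 40.73 m/s → 41 m/s.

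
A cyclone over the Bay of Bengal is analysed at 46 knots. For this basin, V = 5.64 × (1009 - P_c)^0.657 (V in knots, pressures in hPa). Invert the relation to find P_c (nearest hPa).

985 hPa

ΔP = (V / 5.64)^(1/0.657) = (46/5.64)^1.522.
46/5.64 = 8.156; 8.156^1.522 ≈ 24.40 hPa.
P_c = 1009 − 24.40 = 984.60 ≈ 985 hPa.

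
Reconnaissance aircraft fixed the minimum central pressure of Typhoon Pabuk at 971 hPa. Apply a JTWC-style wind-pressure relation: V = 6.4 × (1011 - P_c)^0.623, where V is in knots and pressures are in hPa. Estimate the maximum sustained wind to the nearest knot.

64 kt

ΔP = 1011 − 971 = 40 hPa.
40^0.623 ≈ 9.956.
V ≈ 6.4 × 9.956 ≈ 63.7 kt.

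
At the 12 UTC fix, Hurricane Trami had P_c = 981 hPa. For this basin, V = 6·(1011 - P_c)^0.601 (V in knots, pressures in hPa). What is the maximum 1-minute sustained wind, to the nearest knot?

ΔP = 1011 − 981 = 30 hPa.
30^0.601 ≈ 7.722.
V ≈ 6 × 7.722 ≈ 46.3 kt.

46 kt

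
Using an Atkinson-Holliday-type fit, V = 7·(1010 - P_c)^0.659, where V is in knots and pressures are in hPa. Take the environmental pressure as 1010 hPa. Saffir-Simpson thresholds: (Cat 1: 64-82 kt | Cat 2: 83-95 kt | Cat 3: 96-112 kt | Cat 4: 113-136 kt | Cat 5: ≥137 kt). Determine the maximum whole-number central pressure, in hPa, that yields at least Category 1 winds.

Category 1 begins at V = 64 kt.
Required ΔP = (64/7)^(1/0.659) = 9.143^1.517 ≈ 28.73 hPa.
P_c ≤ 1010 − 28.73 = 981.27, so the highest integer P_c is 981 hPa.

981 hPa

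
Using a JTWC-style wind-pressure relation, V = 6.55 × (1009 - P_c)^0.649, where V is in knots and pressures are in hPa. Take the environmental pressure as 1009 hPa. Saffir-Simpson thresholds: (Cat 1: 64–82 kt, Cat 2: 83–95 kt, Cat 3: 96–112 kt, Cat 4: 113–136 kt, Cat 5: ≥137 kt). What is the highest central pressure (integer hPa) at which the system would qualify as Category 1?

Category 1 begins at V = 64 kt.
Required ΔP = (64/6.55)^(1/0.649) = 9.771^1.541 ≈ 33.52 hPa.
P_c ≤ 1009 − 33.52 = 975.48, so the highest integer P_c is 975 hPa.

975 hPa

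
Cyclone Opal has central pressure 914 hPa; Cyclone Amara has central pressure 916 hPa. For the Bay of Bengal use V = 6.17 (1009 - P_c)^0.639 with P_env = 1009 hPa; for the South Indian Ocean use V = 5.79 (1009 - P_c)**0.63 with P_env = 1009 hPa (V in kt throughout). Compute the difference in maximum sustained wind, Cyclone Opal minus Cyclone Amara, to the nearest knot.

Cyclone Opal: ΔP = 95; V ≈ 6.17 × 95^0.639 ≈ 113.25 kt.
Cyclone Amara: ΔP = 93; V ≈ 5.79 × 93^0.63 ≈ 100.65 kt.
Difference ≈ 113.25 − 100.65 = 12.60 → 13 kt.

13 kt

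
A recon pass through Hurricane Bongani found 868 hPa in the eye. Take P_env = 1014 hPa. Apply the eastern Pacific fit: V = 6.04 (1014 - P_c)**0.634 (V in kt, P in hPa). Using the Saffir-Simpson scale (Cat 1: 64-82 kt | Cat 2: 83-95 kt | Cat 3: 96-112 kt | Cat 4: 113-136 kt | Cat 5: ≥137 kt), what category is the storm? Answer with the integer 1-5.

5

ΔP = 1014 − 868 = 146 hPa.
V ≈ 6.04 × 146^0.634 = 6.04 × 23.56 ≈ 142 kt.
142 kt falls in the Category 5 band.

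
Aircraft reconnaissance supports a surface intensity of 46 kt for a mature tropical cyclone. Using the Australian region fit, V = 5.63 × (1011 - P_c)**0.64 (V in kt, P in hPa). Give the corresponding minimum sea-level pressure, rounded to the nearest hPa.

984 hPa

ΔP = (V / 5.63)^(1/0.64) = (46/5.63)^1.562.
46/5.63 = 8.171; 8.171^1.562 ≈ 26.63 hPa.
P_c = 1011 − 26.63 = 984.37 ≈ 984 hPa.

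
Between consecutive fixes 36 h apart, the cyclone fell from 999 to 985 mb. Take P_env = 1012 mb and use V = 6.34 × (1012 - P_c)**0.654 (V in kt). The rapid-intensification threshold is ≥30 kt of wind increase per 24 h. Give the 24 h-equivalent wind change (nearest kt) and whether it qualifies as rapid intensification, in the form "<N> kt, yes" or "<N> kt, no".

14 kt, no

V₁: ΔP = 13, V ≈ 6.34 × 13^0.654 ≈ 33.93 kt.
V₂: ΔP = 27, V ≈ 6.34 × 27^0.654 ≈ 54.73 kt.
ΔV over 36 h = 20.80 kt → 24 h equivalent = 20.80 × 24/36 ≈ 13.87 kt.
14 kt < 30 kt ⇒ not rapid intensification.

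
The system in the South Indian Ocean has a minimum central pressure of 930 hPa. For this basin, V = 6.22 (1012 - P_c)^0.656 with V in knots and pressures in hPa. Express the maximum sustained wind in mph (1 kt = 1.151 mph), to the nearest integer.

129 mph

ΔP = 1012 − 930 = 82 hPa.
V ≈ 6.22 × 82^0.656 = 6.22 × 18.008 ≈ 112.009 kt.
112.009 × 1.151 ≈ 128.92 mph → 129 mph.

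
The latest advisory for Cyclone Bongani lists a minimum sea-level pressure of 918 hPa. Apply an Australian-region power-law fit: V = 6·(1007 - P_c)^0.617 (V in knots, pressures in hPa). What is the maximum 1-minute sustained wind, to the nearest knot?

ΔP = 1007 − 918 = 89 hPa.
89^0.617 ≈ 15.950.
V ≈ 6 × 15.950 ≈ 95.7 kt.

96 kt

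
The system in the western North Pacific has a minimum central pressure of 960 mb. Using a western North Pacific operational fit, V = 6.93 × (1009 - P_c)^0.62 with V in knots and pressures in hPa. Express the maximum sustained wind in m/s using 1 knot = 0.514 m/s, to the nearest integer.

40 m/s

ΔP = 1009 − 960 = 49 mb.
V ≈ 6.93 × 49^0.62 = 6.93 × 11.167 ≈ 77.385 kt.
77.385 × 0.514 ≈ 39.78 m/s → 40 m/s.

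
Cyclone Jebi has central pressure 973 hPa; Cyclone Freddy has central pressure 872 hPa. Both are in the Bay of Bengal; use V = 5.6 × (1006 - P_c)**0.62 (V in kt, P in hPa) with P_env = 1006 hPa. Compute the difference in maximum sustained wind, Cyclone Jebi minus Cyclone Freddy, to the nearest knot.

-68 kt

Cyclone Jebi: ΔP = 33; V ≈ 5.6 × 33^0.62 ≈ 48.94 kt.
Cyclone Freddy: ΔP = 134; V ≈ 5.6 × 134^0.62 ≈ 116.68 kt.
Difference ≈ 48.94 − 116.68 = -67.74 → -68 kt.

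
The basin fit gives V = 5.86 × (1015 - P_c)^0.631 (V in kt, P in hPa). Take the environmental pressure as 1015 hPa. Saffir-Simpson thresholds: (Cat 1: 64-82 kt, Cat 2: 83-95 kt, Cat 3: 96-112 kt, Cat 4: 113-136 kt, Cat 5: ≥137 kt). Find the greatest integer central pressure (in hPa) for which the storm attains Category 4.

Category 4 begins at V = 113 kt.
Required ΔP = (113/5.86)^(1/0.631) = 19.283^1.585 ≈ 108.83 hPa.
P_c ≤ 1015 − 108.83 = 906.17, so the highest integer P_c is 906 hPa.

906 hPa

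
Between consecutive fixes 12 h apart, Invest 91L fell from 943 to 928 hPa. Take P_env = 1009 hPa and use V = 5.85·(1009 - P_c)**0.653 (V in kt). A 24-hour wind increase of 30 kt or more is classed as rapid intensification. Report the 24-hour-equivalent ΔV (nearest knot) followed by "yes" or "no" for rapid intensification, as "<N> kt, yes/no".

V₁: ΔP = 66, V ≈ 5.85 × 66^0.653 ≈ 90.22 kt.
V₂: ΔP = 81, V ≈ 5.85 × 81^0.653 ≈ 103.13 kt.
ΔV over 12 h = 12.91 kt → 24 h equivalent = 12.91 × 24/12 ≈ 25.82 kt.
26 kt < 30 kt ⇒ not rapid intensification.

26 kt, no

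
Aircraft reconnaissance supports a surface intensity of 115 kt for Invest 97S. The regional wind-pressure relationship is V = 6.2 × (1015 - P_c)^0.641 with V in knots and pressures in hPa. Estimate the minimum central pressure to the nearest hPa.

ΔP = (V / 6.2)^(1/0.641) = (115/6.2)^1.560.
115/6.2 = 18.548; 18.548^1.560 ≈ 95.20 hPa.
P_c = 1015 − 95.20 = 919.80 ≈ 920 hPa.

920 hPa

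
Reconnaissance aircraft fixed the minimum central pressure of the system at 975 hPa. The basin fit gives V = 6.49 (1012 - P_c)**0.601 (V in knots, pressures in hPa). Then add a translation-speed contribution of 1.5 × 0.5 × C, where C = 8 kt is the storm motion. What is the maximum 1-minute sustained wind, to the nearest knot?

ΔP = 1012 − 975 = 37 hPa.
37^0.601 ≈ 8.760.
V ≈ 6.49 × 8.760 ≈ 56.9 kt.
Translation term: 1.5 × 0.5 × 8 = 6 kt.
Corrected V ≈ 62.9 kt → 63 kt.

63 kt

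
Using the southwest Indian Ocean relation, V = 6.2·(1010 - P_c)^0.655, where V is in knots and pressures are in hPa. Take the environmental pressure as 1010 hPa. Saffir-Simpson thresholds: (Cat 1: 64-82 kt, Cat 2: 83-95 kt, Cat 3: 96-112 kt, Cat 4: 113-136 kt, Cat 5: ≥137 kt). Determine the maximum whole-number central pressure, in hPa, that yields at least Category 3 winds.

944 hPa

Category 3 begins at V = 96 kt.
Required ΔP = (96/6.2)^(1/0.655) = 15.484^1.527 ≈ 65.56 hPa.
P_c ≤ 1010 − 65.56 = 944.44, so the highest integer P_c is 944 hPa.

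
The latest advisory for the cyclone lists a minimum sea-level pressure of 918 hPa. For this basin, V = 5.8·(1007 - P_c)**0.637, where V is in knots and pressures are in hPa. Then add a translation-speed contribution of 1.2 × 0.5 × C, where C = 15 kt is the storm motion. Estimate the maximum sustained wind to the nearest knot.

ΔP = 1007 − 918 = 89 hPa.
89^0.637 ≈ 17.449.
V ≈ 5.8 × 17.449 ≈ 101.2 kt.
Translation term: 1.2 × 0.5 × 15 = 9 kt.
Corrected V ≈ 110.2 kt → 110 kt.

110 kt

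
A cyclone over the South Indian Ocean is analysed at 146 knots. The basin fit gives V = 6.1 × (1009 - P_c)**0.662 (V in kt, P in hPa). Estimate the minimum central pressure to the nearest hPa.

ΔP = (V / 6.1)^(1/0.662) = (146/6.1)^1.511.
146/6.1 = 23.934; 23.934^1.511 ≈ 121.09 hPa.
P_c = 1009 − 121.09 = 887.91 ≈ 888 hPa.

888 hPa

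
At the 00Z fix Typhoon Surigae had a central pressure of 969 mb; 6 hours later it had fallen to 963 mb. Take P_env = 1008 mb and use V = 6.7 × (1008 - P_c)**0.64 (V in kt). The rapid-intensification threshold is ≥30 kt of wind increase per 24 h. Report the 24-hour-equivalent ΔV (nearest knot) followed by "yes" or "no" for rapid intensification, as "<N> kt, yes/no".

V₁: ΔP = 39, V ≈ 6.7 × 39^0.64 ≈ 69.88 kt.
V₂: ΔP = 45, V ≈ 6.7 × 45^0.64 ≈ 76.58 kt.
ΔV over 6 h = 6.70 kt → 24 h equivalent = 6.70 × 24/6 ≈ 26.80 kt.
27 kt < 30 kt ⇒ not rapid intensification.

27 kt, no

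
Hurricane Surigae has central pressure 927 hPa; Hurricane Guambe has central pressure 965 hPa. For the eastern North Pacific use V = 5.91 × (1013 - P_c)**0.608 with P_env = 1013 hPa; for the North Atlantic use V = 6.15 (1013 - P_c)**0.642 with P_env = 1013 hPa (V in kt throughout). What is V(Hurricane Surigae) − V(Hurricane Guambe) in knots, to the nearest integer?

Hurricane Surigae: ΔP = 86; V ≈ 5.91 × 86^0.608 ≈ 88.67 kt.
Hurricane Guambe: ΔP = 48; V ≈ 6.15 × 48^0.642 ≈ 73.83 kt.
Difference ≈ 88.67 − 73.83 = 14.84 → 15 kt.

15 kt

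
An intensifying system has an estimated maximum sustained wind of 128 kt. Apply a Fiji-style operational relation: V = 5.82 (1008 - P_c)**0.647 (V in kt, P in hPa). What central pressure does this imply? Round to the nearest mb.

889 mb

ΔP = (V / 5.82)^(1/0.647) = (128/5.82)^1.546.
128/5.82 = 21.993; 21.993^1.546 ≈ 118.75 mb.
P_c = 1008 − 118.75 = 889.25 ≈ 889 mb.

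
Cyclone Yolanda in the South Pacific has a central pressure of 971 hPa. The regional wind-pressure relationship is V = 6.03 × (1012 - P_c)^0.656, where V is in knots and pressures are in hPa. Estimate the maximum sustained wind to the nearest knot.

69 kt

ΔP = 1012 − 971 = 41 hPa.
41^0.656 ≈ 11.428.
V ≈ 6.03 × 11.428 ≈ 68.9 kt.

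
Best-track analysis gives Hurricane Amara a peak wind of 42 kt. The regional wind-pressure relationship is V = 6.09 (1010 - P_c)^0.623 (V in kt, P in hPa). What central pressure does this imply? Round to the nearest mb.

988 mb

ΔP = (V / 6.09)^(1/0.623) = (42/6.09)^1.605.
42/6.09 = 6.897; 6.897^1.605 ≈ 22.19 mb.
P_c = 1010 − 22.19 = 987.81 ≈ 988 mb.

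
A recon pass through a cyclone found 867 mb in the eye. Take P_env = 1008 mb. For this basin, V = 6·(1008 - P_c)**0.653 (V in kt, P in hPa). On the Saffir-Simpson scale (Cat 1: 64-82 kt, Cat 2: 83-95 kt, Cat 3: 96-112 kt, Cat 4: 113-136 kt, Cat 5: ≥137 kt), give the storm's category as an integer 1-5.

5

ΔP = 1008 − 867 = 141 mb.
V ≈ 6 × 141^0.653 = 6 × 25.32 ≈ 152 kt.
152 kt falls in the Category 5 band.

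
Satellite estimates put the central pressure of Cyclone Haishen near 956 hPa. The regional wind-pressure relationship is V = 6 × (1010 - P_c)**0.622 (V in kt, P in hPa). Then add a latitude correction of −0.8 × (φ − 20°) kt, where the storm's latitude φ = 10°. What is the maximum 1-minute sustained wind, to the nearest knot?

80 kt

ΔP = 1010 − 956 = 54 hPa.
54^0.622 ≈ 11.955.
V ≈ 6 × 11.955 ≈ 71.7 kt.
Latitude correction: −0.8 × (10 − 20) = 8 kt.
Corrected V ≈ 79.7 kt → 80 kt.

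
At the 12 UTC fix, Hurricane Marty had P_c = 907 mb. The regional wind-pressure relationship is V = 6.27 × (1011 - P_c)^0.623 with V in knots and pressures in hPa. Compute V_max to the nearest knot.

113 kt

ΔP = 1011 − 907 = 104 mb.
104^0.623 ≈ 18.056.
V ≈ 6.27 × 18.056 ≈ 113.2 kt.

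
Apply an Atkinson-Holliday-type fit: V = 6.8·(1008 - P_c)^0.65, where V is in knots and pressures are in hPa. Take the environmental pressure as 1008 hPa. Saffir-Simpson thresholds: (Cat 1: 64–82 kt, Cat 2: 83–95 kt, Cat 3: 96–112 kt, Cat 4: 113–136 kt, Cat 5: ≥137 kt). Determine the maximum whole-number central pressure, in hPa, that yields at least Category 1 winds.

Category 1 begins at V = 64 kt.
Required ΔP = (64/6.8)^(1/0.65) = 9.412^1.538 ≈ 31.47 hPa.
P_c ≤ 1008 − 31.47 = 976.53, so the highest integer P_c is 976 hPa.

976 hPa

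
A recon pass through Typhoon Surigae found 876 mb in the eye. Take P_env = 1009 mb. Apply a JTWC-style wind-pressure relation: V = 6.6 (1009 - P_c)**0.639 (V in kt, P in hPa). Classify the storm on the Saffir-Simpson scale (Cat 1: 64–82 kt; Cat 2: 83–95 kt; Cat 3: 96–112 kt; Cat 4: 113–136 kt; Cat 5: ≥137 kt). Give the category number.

ΔP = 1009 − 876 = 133 mb.
V ≈ 6.6 × 133^0.639 = 6.6 × 22.76 ≈ 150 kt.
150 kt falls in the Category 5 band.

5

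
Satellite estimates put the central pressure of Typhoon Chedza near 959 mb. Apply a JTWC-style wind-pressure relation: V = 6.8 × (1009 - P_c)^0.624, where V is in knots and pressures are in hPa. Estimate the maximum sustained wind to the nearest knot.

78 kt

ΔP = 1009 − 959 = 50 mb.
50^0.624 ≈ 11.486.
V ≈ 6.8 × 11.486 ≈ 78.1 kt.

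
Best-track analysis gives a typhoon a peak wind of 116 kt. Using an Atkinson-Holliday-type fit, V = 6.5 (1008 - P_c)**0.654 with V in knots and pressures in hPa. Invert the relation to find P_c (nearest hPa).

926 hPa

ΔP = (V / 6.5)^(1/0.654) = (116/6.5)^1.529.
116/6.5 = 17.846; 17.846^1.529 ≈ 81.97 hPa.
P_c = 1008 − 81.97 = 926.03 ≈ 926 hPa.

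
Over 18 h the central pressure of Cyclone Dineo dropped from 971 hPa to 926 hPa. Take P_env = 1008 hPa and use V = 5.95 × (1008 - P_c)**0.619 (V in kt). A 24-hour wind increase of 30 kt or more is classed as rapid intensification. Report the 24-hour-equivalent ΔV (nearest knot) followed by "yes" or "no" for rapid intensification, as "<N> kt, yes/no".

47 kt, yes

V₁: ΔP = 37, V ≈ 5.95 × 37^0.619 ≈ 55.62 kt.
V₂: ΔP = 82, V ≈ 5.95 × 82^0.619 ≈ 91.03 kt.
ΔV over 18 h = 35.41 kt → 24 h equivalent = 35.41 × 24/18 ≈ 47.21 kt.
47 kt ≥ 30 kt ⇒ rapid intensification.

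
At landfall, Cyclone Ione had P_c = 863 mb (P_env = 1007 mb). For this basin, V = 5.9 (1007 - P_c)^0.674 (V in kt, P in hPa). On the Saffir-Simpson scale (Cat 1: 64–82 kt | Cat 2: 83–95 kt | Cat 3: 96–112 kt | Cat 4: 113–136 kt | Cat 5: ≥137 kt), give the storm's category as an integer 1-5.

5

ΔP = 1007 − 863 = 144 mb.
V ≈ 5.9 × 144^0.674 = 5.9 × 28.49 ≈ 168 kt.
168 kt falls in the Category 5 band.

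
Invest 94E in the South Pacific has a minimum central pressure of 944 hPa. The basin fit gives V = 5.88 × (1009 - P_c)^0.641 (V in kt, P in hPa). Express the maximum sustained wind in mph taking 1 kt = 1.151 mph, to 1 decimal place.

ΔP = 1009 − 944 = 65 hPa.
V ≈ 5.88 × 65^0.641 = 5.88 × 14.524 ≈ 85.399 kt.
85.399 × 1.151 ≈ 98.29 mph → 98.3 mph.

98.3 mph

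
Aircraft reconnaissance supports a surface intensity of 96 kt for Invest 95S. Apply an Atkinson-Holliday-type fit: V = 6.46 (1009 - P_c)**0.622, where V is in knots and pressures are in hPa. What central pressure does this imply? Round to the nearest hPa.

ΔP = (V / 6.46)^(1/0.622) = (96/6.46)^1.608.
96/6.46 = 14.861; 14.861^1.608 ≈ 76.61 hPa.
P_c = 1009 − 76.61 = 932.39 ≈ 932 hPa.

932 hPa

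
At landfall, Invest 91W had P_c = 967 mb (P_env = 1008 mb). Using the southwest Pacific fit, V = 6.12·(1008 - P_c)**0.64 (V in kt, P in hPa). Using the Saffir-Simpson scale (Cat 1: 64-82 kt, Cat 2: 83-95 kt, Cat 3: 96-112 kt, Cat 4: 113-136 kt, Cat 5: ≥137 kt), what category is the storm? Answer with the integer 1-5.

ΔP = 1008 − 967 = 41 mb.
V ≈ 6.12 × 41^0.64 = 6.12 × 10.77 ≈ 66 kt.
66 kt falls in the Category 1 band.

1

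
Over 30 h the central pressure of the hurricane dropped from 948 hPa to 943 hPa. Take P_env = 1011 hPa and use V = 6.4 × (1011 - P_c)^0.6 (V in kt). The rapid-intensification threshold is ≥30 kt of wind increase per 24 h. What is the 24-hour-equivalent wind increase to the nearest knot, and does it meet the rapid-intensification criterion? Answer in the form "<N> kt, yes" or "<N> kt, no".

V₁: ΔP = 63, V ≈ 6.4 × 63^0.6 ≈ 76.87 kt.
V₂: ΔP = 68, V ≈ 6.4 × 68^0.6 ≈ 80.48 kt.
ΔV over 30 h = 3.61 kt → 24 h equivalent = 3.61 × 24/30 ≈ 2.89 kt.
3 kt < 30 kt ⇒ not rapid intensification.

3 kt, no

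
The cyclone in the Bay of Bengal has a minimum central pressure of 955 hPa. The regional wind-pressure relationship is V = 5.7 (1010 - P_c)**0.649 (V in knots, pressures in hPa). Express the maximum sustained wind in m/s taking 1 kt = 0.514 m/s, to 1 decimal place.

39.5 m/s

ΔP = 1010 − 955 = 55 hPa.
V ≈ 5.7 × 55^0.649 = 5.7 × 13.474 ≈ 76.802 kt.
76.802 × 0.514 ≈ 39.48 m/s → 39.5 m/s.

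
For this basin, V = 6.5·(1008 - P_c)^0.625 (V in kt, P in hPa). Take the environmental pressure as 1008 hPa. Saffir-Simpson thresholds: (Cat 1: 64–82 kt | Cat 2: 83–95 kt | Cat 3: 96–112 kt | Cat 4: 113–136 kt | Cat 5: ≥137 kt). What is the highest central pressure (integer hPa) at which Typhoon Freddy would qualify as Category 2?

Category 2 begins at V = 83 kt.
Required ΔP = (83/6.5)^(1/0.625) = 12.769^1.600 ≈ 58.87 hPa.
P_c ≤ 1008 − 58.87 = 949.13, so the highest integer P_c is 949 hPa.

949 hPa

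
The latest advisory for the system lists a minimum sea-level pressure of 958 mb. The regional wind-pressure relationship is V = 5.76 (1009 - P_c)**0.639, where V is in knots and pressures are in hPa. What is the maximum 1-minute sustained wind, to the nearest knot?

ΔP = 1009 − 958 = 51 mb.
51^0.639 ≈ 12.335.
V ≈ 5.76 × 12.335 ≈ 71.0 kt.

71 kt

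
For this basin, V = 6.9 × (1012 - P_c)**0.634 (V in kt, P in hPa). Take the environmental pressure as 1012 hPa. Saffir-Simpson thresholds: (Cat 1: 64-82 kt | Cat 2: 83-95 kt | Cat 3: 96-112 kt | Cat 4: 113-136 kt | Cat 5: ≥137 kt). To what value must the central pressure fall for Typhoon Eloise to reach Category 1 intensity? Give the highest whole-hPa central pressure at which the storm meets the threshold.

Category 1 begins at V = 64 kt.
Required ΔP = (64/6.9)^(1/0.634) = 9.275^1.577 ≈ 33.56 hPa.
P_c ≤ 1012 − 33.56 = 978.44, so the highest integer P_c is 978 hPa.

978 hPa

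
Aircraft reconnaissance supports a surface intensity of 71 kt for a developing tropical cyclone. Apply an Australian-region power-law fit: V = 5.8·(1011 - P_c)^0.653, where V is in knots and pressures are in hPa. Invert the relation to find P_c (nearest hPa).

ΔP = (V / 5.8)^(1/0.653) = (71/5.8)^1.531.
71/5.8 = 12.241; 12.241^1.531 ≈ 46.33 hPa.
P_c = 1011 − 46.33 = 964.67 ≈ 965 hPa.

965 hPa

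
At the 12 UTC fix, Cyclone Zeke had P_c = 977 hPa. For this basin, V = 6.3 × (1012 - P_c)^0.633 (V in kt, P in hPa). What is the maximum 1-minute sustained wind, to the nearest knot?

ΔP = 1012 − 977 = 35 hPa.
35^0.633 ≈ 9.493.
V ≈ 6.3 × 9.493 ≈ 59.8 kt.

60 kt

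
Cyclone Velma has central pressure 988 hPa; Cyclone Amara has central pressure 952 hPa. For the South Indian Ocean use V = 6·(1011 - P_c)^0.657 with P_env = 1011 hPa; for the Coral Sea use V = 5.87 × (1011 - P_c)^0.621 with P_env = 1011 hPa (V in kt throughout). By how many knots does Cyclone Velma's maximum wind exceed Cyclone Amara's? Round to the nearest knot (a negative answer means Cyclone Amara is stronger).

-27 kt

Cyclone Velma: ΔP = 23; V ≈ 6 × 23^0.657 ≈ 47.08 kt.
Cyclone Amara: ΔP = 59; V ≈ 5.87 × 59^0.621 ≈ 73.85 kt.
Difference ≈ 47.08 − 73.85 = -26.77 → -27 kt.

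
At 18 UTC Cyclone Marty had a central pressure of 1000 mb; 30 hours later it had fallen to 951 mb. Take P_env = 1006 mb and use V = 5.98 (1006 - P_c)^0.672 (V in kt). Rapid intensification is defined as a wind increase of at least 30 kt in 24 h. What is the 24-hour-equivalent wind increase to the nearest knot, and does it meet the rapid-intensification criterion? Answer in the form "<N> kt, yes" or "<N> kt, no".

V₁: ΔP = 6, V ≈ 5.98 × 6^0.672 ≈ 19.94 kt.
V₂: ΔP = 55, V ≈ 5.98 × 55^0.672 ≈ 88.35 kt.
ΔV over 30 h = 68.41 kt → 24 h equivalent = 68.41 × 24/30 ≈ 54.73 kt.
55 kt ≥ 30 kt ⇒ rapid intensification.

55 kt, yes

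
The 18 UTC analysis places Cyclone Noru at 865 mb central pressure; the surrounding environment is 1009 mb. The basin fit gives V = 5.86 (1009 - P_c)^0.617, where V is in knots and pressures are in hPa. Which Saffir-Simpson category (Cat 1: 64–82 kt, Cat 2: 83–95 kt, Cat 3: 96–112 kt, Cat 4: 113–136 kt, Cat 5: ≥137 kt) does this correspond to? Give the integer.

ΔP = 1009 − 865 = 144 mb.
V ≈ 5.86 × 144^0.617 = 5.86 × 21.46 ≈ 126 kt.
126 kt falls in the Category 4 band.

4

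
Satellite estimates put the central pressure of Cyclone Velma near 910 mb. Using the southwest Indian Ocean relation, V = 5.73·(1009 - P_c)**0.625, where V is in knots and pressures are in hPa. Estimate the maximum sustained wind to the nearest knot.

ΔP = 1009 − 910 = 99 mb.
99^0.625 ≈ 17.671.
V ≈ 5.73 × 17.671 ≈ 101.3 kt.

101 kt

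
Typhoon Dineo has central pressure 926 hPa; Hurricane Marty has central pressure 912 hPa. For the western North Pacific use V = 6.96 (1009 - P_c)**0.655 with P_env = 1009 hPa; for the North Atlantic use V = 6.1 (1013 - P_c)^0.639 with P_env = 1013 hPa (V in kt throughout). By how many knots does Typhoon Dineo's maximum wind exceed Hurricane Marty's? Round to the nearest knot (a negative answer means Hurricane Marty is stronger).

Typhoon Dineo: ΔP = 83; V ≈ 6.96 × 83^0.655 ≈ 125.78 kt.
Hurricane Marty: ΔP = 101; V ≈ 6.1 × 101^0.639 ≈ 116.44 kt.
Difference ≈ 125.78 − 116.44 = 9.34 → 9 kt.

9 kt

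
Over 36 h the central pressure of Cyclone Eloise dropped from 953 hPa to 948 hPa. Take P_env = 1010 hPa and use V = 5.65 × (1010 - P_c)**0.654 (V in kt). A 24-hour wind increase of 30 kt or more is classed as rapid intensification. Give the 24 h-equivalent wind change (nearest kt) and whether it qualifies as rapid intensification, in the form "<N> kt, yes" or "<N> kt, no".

3 kt, no

V₁: ΔP = 57, V ≈ 5.65 × 57^0.654 ≈ 79.50 kt.
V₂: ΔP = 62, V ≈ 5.65 × 62^0.654 ≈ 84.00 kt.
ΔV over 36 h = 4.50 kt → 24 h equivalent = 4.50 × 24/36 ≈ 3.00 kt.
3 kt < 30 kt ⇒ not rapid intensification.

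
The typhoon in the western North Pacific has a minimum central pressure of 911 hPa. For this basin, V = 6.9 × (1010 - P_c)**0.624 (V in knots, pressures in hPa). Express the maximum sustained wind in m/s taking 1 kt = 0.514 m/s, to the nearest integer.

62 m/s

ΔP = 1010 − 911 = 99 hPa.
V ≈ 6.9 × 99^0.624 = 6.9 × 17.590 ≈ 121.374 kt.
121.374 × 0.514 ≈ 62.39 m/s → 62 m/s.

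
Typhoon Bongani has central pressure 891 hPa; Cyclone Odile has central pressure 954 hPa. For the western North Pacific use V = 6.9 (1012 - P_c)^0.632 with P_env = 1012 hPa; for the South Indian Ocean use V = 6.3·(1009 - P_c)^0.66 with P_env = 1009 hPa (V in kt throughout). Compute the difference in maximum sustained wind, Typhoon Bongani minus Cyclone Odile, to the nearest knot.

Typhoon Bongani: ΔP = 121; V ≈ 6.9 × 121^0.632 ≈ 142.95 kt.
Cyclone Odile: ΔP = 55; V ≈ 6.3 × 55^0.66 ≈ 88.71 kt.
Difference ≈ 142.95 − 88.71 = 54.24 → 54 kt.

54 kt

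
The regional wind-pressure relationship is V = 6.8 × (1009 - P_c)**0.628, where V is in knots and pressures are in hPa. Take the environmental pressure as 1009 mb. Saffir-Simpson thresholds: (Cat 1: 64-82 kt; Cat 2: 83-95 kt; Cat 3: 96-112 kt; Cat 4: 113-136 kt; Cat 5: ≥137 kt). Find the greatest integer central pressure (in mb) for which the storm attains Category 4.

Category 4 begins at V = 113 kt.
Required ΔP = (113/6.8)^(1/0.628) = 16.618^1.592 ≈ 87.82 mb.
P_c ≤ 1009 − 87.82 = 921.18, so the highest integer P_c is 921 mb.

921 mb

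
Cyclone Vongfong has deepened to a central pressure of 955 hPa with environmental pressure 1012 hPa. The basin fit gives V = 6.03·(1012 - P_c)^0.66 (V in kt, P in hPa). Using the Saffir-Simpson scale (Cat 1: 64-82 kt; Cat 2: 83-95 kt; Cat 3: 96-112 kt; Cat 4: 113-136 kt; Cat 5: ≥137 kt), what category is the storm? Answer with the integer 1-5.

ΔP = 1012 − 955 = 57 hPa.
V ≈ 6.03 × 57^0.66 = 6.03 × 14.42 ≈ 87 kt.
87 kt falls in the Category 2 band.

2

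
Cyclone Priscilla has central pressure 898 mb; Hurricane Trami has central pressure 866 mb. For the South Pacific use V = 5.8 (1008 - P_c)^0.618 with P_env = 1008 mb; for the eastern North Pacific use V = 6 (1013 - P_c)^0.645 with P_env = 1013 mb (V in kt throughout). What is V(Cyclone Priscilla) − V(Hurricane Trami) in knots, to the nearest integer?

Cyclone Priscilla: ΔP = 110; V ≈ 5.8 × 110^0.618 ≈ 105.93 kt.
Hurricane Trami: ΔP = 147; V ≈ 6 × 147^0.645 ≈ 149.99 kt.
Difference ≈ 105.93 − 149.99 = -44.06 → -44 kt.

-44 kt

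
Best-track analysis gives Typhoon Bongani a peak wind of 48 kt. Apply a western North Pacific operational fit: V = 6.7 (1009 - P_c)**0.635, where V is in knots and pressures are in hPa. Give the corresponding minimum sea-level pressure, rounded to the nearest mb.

987 mb

ΔP = (V / 6.7)^(1/0.635) = (48/6.7)^1.575.
48/6.7 = 7.164; 7.164^1.575 ≈ 22.22 mb.
P_c = 1009 − 22.22 = 986.78 ≈ 987 mb.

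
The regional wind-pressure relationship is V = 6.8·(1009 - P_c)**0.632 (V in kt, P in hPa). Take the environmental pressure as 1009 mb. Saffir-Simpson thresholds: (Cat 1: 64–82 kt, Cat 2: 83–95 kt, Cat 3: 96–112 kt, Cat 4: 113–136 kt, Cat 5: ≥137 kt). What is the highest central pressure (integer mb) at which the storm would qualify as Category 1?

974 mb

Category 1 begins at V = 64 kt.
Required ΔP = (64/6.8)^(1/0.632) = 9.412^1.582 ≈ 34.72 mb.
P_c ≤ 1009 − 34.72 = 974.28, so the highest integer P_c is 974 mb.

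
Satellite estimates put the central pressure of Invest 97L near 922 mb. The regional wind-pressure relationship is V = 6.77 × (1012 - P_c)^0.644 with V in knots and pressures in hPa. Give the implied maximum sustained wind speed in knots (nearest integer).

123 kt

ΔP = 1012 − 922 = 90 mb.
90^0.644 ≈ 18.136.
V ≈ 6.77 × 18.136 ≈ 122.8 kt.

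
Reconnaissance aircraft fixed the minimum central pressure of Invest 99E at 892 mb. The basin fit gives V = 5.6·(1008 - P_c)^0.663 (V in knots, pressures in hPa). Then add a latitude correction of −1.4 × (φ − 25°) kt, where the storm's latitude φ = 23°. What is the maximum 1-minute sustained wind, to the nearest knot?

ΔP = 1008 − 892 = 116 mb.
116^0.663 ≈ 23.374.
V ≈ 5.6 × 23.374 ≈ 130.9 kt.
Latitude correction: −1.4 × (23 − 25) = 2.8 kt.
Corrected V ≈ 133.7 kt → 134 kt.

134 kt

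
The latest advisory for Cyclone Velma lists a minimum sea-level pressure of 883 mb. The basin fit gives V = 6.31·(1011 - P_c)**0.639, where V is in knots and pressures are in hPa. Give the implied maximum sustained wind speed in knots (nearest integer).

140 kt

ΔP = 1011 − 883 = 128 mb.
128^0.639 ≈ 22.208.
V ≈ 6.31 × 22.208 ≈ 140.1 kt.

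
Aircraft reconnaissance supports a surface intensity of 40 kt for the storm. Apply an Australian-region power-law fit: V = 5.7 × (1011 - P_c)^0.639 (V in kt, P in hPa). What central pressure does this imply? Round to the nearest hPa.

990 hPa

ΔP = (V / 5.7)^(1/0.639) = (40/5.7)^1.565.
40/5.7 = 7.018; 7.018^1.565 ≈ 21.10 hPa.
P_c = 1011 − 21.10 = 989.90 ≈ 990 hPa.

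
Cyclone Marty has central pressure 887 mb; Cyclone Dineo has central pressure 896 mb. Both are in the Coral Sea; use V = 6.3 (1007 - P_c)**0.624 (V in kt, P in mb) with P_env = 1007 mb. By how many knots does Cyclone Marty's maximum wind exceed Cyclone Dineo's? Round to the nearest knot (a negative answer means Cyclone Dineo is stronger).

Cyclone Marty: ΔP = 120; V ≈ 6.3 × 120^0.624 ≈ 124.95 kt.
Cyclone Dineo: ΔP = 111; V ≈ 6.3 × 111^0.624 ≈ 119.02 kt.
Difference ≈ 124.95 − 119.02 = 5.93 → 6 kt.

6 kt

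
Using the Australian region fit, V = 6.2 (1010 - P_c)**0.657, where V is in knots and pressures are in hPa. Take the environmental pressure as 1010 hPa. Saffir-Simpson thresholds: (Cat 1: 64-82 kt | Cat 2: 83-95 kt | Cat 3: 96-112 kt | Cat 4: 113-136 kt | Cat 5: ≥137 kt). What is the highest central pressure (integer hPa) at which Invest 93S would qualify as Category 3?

945 hPa

Category 3 begins at V = 96 kt.
Required ΔP = (96/6.2)^(1/0.657) = 15.484^1.522 ≈ 64.73 hPa.
P_c ≤ 1010 − 64.73 = 945.27, so the highest integer P_c is 945 hPa.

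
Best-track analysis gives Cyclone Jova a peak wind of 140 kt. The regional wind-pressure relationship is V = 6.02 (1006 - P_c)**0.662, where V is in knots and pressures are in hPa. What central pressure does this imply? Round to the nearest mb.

ΔP = (V / 6.02)^(1/0.662) = (140/6.02)^1.511.
140/6.02 = 23.256; 23.256^1.511 ≈ 115.94 mb.
P_c = 1006 − 115.94 = 890.06 ≈ 890 mb.

890 mb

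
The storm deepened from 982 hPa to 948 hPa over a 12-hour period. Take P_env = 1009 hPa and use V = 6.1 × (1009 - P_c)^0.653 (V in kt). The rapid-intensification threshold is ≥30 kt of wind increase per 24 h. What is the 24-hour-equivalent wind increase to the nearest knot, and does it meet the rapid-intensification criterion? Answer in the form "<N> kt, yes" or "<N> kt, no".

V₁: ΔP = 27, V ≈ 6.1 × 27^0.653 ≈ 52.48 kt.
V₂: ΔP = 61, V ≈ 6.1 × 61^0.653 ≈ 89.36 kt.
ΔV over 12 h = 36.88 kt → 24 h equivalent = 36.88 × 24/12 ≈ 73.76 kt.
74 kt ≥ 30 kt ⇒ rapid intensification.

74 kt, yes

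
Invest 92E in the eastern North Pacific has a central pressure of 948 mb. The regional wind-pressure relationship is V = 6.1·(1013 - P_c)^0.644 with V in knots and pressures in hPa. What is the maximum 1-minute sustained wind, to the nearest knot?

90 kt

ΔP = 1013 − 948 = 65 mb.
65^0.644 ≈ 14.707.
V ≈ 6.1 × 14.707 ≈ 89.7 kt.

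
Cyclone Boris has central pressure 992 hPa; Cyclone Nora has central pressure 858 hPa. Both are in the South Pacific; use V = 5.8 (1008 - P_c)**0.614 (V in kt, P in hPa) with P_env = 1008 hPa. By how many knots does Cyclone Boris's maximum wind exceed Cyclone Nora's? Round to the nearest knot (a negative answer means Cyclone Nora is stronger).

-94 kt

Cyclone Boris: ΔP = 16; V ≈ 5.8 × 16^0.614 ≈ 31.82 kt.
Cyclone Nora: ΔP = 150; V ≈ 5.8 × 150^0.614 ≈ 125.76 kt.
Difference ≈ 31.82 − 125.76 = -93.94 → -94 kt.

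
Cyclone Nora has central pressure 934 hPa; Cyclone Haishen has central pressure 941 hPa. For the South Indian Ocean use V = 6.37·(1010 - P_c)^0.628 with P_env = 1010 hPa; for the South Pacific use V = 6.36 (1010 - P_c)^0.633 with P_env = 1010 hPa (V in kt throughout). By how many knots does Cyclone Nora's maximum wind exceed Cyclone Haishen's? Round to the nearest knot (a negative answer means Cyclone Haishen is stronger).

Cyclone Nora: ΔP = 76; V ≈ 6.37 × 76^0.628 ≈ 96.67 kt.
Cyclone Haishen: ΔP = 69; V ≈ 6.36 × 69^0.633 ≈ 92.78 kt.
Difference ≈ 96.67 − 92.78 = 3.89 → 4 kt.

4 kt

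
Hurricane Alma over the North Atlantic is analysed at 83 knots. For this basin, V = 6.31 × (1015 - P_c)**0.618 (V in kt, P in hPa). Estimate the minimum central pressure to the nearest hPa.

950 hPa

ΔP = (V / 6.31)^(1/0.618) = (83/6.31)^1.618.
83/6.31 = 13.154; 13.154^1.618 ≈ 64.68 hPa.
P_c = 1015 − 64.68 = 950.32 ≈ 950 hPa.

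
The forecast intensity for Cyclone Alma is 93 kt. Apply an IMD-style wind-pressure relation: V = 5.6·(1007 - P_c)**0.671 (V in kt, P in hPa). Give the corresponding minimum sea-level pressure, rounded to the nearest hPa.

ΔP = (V / 5.6)^(1/0.671) = (93/5.6)^1.490.
93/5.6 = 16.607; 16.607^1.490 ≈ 65.86 hPa.
P_c = 1007 − 65.86 = 941.14 ≈ 941 hPa.

941 hPa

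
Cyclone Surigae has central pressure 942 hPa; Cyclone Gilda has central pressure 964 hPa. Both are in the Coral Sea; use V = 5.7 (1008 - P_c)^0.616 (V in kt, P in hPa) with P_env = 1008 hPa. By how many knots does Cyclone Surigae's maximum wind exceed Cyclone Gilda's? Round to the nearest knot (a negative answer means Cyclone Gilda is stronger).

Cyclone Surigae: ΔP = 66; V ≈ 5.7 × 66^0.616 ≈ 75.29 kt.
Cyclone Gilda: ΔP = 44; V ≈ 5.7 × 44^0.616 ≈ 58.65 kt.
Difference ≈ 75.29 − 58.65 = 16.64 → 17 kt.

17 kt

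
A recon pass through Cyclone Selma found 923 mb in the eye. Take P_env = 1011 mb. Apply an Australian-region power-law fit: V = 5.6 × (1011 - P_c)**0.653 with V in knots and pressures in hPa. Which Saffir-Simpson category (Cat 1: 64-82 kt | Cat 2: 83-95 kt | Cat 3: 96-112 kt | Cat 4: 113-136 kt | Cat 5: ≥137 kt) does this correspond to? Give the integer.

ΔP = 1011 − 923 = 88 mb.
V ≈ 5.6 × 88^0.653 = 5.6 × 18.61 ≈ 104 kt.
104 kt falls in the Category 3 band.

3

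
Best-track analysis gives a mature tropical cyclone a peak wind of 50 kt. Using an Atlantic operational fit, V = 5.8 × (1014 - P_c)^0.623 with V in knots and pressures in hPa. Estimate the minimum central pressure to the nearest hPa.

ΔP = (V / 5.8)^(1/0.623) = (50/5.8)^1.605.
50/5.8 = 8.621; 8.621^1.605 ≈ 31.74 hPa.
P_c = 1014 − 31.74 = 982.26 ≈ 982 hPa.

982 hPa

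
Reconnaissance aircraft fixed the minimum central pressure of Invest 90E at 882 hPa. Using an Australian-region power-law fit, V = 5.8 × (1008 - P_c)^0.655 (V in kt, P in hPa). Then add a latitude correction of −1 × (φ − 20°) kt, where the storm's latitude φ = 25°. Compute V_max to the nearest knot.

ΔP = 1008 − 882 = 126 hPa.
126^0.655 ≈ 23.754.
V ≈ 5.8 × 23.754 ≈ 137.8 kt.
Latitude correction: −1 × (25 − 20) = -5 kt.
Corrected V ≈ 132.8 kt → 133 kt.

133 kt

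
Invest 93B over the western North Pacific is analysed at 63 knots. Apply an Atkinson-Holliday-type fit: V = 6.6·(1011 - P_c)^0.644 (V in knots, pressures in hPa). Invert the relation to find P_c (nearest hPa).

ΔP = (V / 6.6)^(1/0.644) = (63/6.6)^1.553.
63/6.6 = 9.545; 9.545^1.553 ≈ 33.22 hPa.
P_c = 1011 − 33.22 = 977.78 ≈ 978 hPa.

978 hPa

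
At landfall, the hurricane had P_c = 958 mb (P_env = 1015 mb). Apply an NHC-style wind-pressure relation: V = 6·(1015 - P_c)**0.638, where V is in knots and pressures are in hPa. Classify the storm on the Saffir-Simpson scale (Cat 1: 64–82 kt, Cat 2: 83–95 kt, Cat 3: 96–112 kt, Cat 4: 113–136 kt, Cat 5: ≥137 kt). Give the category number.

ΔP = 1015 − 958 = 57 mb.
V ≈ 6 × 57^0.638 = 6 × 13.19 ≈ 79 kt.
79 kt falls in the Category 1 band.

1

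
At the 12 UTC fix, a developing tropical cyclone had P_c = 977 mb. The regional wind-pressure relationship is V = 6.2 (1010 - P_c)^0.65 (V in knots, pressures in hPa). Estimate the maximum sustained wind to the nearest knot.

ΔP = 1010 − 977 = 33 mb.
33^0.65 ≈ 9.706.
V ≈ 6.2 × 9.706 ≈ 60.2 kt.

60 kt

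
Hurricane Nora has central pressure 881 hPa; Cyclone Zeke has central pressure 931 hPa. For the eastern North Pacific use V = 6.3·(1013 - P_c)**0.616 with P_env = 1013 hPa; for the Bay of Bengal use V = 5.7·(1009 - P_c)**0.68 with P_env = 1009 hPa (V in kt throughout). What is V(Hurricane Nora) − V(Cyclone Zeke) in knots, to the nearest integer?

17 kt

Hurricane Nora: ΔP = 132; V ≈ 6.3 × 132^0.616 ≈ 127.53 kt.
Cyclone Zeke: ΔP = 78; V ≈ 5.7 × 78^0.68 ≈ 110.28 kt.
Difference ≈ 127.53 − 110.28 = 17.25 → 17 kt.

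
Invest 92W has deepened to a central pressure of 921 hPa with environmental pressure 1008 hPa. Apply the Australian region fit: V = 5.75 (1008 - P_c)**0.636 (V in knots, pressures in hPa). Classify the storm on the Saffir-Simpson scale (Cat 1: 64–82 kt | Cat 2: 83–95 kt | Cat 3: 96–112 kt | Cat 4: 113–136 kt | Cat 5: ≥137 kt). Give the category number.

ΔP = 1008 − 921 = 87 hPa.
V ≈ 5.75 × 87^0.636 = 5.75 × 17.12 ≈ 98 kt.
98 kt falls in the Category 3 band.

3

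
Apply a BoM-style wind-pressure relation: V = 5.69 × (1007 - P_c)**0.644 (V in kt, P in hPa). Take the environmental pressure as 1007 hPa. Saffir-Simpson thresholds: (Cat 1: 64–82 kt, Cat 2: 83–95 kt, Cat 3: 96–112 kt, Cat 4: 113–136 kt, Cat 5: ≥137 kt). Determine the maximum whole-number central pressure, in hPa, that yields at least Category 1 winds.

964 hPa

Category 1 begins at V = 64 kt.
Required ΔP = (64/5.69)^(1/0.644) = 11.248^1.553 ≈ 42.86 hPa.
P_c ≤ 1007 − 42.86 = 964.14, so the highest integer P_c is 964 hPa.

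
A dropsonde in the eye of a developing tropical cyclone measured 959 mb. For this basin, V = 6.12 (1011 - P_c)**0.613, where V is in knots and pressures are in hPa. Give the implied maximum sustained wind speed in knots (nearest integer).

ΔP = 1011 − 959 = 52 mb.
52^0.613 ≈ 11.270.
V ≈ 6.12 × 11.270 ≈ 69.0 kt.

69 kt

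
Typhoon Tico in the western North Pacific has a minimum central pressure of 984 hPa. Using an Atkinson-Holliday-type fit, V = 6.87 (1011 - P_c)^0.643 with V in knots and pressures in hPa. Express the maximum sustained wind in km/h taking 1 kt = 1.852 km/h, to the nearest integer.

ΔP = 1011 − 984 = 27 hPa.
V ≈ 6.87 × 27^0.643 = 6.87 × 8.325 ≈ 57.190 kt.
57.190 × 1.852 ≈ 105.92 km/h → 106 km/h.

106 km/h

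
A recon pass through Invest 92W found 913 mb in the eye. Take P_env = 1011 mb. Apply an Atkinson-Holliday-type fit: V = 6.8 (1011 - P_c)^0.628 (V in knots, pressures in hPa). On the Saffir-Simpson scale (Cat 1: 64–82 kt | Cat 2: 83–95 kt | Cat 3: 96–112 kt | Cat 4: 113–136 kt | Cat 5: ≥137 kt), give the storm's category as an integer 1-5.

4

ΔP = 1011 − 913 = 98 mb.
V ≈ 6.8 × 98^0.628 = 6.8 × 17.80 ≈ 121 kt.
121 kt falls in the Category 4 band.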